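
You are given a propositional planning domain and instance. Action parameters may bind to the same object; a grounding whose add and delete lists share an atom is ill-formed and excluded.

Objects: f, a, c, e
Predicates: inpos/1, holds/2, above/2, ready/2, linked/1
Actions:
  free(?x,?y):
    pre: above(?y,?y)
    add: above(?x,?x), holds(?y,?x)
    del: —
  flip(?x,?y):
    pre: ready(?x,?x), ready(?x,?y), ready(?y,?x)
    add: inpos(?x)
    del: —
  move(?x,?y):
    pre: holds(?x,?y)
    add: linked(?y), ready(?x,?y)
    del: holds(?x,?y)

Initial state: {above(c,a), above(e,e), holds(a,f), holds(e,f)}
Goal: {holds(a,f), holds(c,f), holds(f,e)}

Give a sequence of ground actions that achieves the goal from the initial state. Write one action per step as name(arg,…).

free(c,e); free(f,c); free(e,f)

1. free(c,e)  →  {above(c,a), above(c,c), above(e,e), holds(a,f), holds(e,c), holds(e,f)}
2. free(f,c)  →  {above(c,a), above(c,c), above(e,e), above(f,f), holds(a,f), holds(c,f), holds(e,c), holds(e,f)}
3. free(e,f)  →  {above(c,a), above(c,c), above(e,e), above(f,f), holds(a,f), holds(c,f), holds(e,c), holds(e,f), holds(f,e)}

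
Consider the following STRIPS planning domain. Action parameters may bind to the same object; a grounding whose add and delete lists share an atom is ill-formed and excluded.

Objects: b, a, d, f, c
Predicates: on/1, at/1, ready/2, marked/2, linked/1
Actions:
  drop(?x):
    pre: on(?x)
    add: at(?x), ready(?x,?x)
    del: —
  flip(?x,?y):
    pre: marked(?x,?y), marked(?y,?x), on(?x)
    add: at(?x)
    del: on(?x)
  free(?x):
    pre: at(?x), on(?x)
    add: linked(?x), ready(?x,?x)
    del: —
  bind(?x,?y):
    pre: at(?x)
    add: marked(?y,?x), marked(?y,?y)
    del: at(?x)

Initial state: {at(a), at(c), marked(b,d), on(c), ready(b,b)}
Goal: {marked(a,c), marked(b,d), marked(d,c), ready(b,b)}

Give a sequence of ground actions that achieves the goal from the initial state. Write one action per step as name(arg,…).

1. bind(c,a)  →  {at(a), marked(a,a), marked(a,c), marked(b,d), on(c), ready(b,b)}
2. drop(c)  →  {at(a), at(c), marked(a,a), marked(a,c), marked(b,d), on(c), ready(b,b), ready(c,c)}
3. bind(c,d)  →  {at(a), marked(a,a), marked(a,c), marked(b,d), marked(d,c), marked(d,d), on(c), ready(b,b), ready(c,c)}

bind(c,a); drop(c); bind(c,d)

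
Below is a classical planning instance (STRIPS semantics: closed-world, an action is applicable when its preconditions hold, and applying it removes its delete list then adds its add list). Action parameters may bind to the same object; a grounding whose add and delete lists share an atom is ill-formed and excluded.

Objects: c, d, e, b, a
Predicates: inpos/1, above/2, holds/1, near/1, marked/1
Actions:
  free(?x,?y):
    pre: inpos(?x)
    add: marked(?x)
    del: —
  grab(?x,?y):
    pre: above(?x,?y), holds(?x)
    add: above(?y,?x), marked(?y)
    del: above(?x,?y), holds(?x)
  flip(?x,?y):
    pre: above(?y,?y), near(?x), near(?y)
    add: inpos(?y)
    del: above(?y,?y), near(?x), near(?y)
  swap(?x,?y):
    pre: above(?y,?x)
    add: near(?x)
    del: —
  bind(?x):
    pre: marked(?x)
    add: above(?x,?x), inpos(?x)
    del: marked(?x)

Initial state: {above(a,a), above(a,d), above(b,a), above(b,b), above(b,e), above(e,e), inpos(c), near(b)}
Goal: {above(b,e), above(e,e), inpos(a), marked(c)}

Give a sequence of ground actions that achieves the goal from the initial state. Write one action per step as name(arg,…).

free(c,c); swap(a,b); flip(b,a)

1. free(c,c)  →  {above(a,a), above(a,d), above(b,a), above(b,b), above(b,e), above(e,e), inpos(c), marked(c), near(b)}
2. swap(a,b)  →  {above(a,a), above(a,d), above(b,a), above(b,b), above(b,e), above(e,e), inpos(c), marked(c), near(a), near(b)}
3. flip(b,a)  →  {above(a,d), above(b,a), above(b,b), above(b,e), above(e,e), inpos(a), inpos(c), marked(c)}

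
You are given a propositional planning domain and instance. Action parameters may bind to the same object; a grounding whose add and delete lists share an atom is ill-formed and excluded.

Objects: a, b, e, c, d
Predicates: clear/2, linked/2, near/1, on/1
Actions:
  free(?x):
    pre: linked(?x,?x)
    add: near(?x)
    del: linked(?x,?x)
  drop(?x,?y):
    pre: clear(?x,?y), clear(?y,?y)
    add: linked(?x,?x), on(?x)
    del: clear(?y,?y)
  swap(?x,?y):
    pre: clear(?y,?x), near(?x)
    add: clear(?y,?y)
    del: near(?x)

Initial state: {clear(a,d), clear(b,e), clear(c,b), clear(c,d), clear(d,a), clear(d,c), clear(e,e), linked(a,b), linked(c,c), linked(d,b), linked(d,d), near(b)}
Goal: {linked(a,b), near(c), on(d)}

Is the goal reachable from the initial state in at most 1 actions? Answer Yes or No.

1. free(c)  →  {clear(a,d), clear(b,e), clear(c,b), clear(c,d), clear(d,a), clear(d,c), clear(e,e), linked(a,b), linked(d,b), linked(d,d), near(b), near(c)}
2. swap(b,c)  →  {clear(a,d), clear(b,e), clear(c,b), clear(c,c), clear(c,d), clear(d,a), clear(d,c), clear(e,e), linked(a,b), linked(d,b), linked(d,d), near(c)}
3. drop(d,c)  →  {clear(a,d), clear(b,e), clear(c,b), clear(c,d), clear(d,a), clear(d,c), clear(e,e), linked(a,b), linked(d,b), linked(d,d), near(c), on(d)}
optimal plan length = 3; 3 > 1

No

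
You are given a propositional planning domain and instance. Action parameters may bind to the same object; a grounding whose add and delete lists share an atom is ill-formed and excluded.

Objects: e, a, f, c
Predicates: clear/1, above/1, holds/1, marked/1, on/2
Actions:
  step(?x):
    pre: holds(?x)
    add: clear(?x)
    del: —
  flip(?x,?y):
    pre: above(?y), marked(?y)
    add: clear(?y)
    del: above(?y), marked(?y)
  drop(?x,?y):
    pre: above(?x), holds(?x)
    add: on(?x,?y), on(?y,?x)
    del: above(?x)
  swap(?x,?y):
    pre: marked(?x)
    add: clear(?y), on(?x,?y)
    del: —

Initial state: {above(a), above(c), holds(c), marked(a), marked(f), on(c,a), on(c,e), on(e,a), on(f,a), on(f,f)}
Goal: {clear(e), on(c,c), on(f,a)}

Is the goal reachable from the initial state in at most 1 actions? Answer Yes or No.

1. drop(c,c)  →  {above(a), holds(c), marked(a), marked(f), on(c,a), on(c,c), on(c,e), on(e,a), on(f,a), on(f,f)}
2. swap(a,e)  →  {above(a), clear(e), holds(c), marked(a), marked(f), on(a,e), on(c,a), on(c,c), on(c,e), on(e,a), on(f,a), on(f,f)}
optimal plan length = 2; 2 > 1

No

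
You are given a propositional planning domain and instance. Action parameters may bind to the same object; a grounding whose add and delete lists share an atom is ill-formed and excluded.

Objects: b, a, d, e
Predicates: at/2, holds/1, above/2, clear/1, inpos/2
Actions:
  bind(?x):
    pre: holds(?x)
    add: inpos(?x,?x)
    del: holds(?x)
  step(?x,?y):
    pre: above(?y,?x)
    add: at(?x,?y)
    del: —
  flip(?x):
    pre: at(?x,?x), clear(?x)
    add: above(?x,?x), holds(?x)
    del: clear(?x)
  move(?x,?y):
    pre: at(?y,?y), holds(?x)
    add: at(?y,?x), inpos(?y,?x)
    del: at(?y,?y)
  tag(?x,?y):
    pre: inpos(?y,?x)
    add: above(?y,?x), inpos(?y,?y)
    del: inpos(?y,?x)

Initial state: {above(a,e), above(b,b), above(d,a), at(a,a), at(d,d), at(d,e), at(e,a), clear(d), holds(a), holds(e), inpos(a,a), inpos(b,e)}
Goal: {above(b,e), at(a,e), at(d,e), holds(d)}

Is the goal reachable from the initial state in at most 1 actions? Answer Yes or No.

1. flip(d)  →  {above(a,e), above(b,b), above(d,a), above(d,d), at(a,a), at(d,d), at(d,e), at(e,a), holds(a), holds(d), holds(e), inpos(a,a), inpos(b,e)}
2. move(e,a)  →  {above(a,e), above(b,b), above(d,a), above(d,d), at(a,e), at(d,d), at(d,e), at(e,a), holds(a), holds(d), holds(e), inpos(a,a), inpos(a,e), inpos(b,e)}
3. tag(e,b)  →  {above(a,e), above(b,b), above(b,e), above(d,a), above(d,d), at(a,e), at(d,d), at(d,e), at(e,a), holds(a), holds(d), holds(e), inpos(a,a), inpos(a,e), inpos(b,b)}
optimal plan length = 3; 3 > 1

No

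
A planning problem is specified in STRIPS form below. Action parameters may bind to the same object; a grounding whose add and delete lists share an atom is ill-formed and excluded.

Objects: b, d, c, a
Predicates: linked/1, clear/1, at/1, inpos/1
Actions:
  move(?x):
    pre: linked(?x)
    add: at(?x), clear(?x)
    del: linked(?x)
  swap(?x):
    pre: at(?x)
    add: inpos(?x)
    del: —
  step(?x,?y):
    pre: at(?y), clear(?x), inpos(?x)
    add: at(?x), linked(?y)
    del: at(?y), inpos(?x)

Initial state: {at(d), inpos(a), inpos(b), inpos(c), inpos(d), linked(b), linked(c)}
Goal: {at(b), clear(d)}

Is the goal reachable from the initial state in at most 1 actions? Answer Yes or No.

No

1. move(b)  →  {at(b), at(d), clear(b), inpos(a), inpos(b), inpos(c), inpos(d), linked(c)}
2. step(b,d)  →  {at(b), clear(b), inpos(a), inpos(c), inpos(d), linked(c), linked(d)}
3. move(d)  →  {at(b), at(d), clear(b), clear(d), inpos(a), inpos(c), inpos(d), linked(c)}
optimal plan length = 3; 3 > 1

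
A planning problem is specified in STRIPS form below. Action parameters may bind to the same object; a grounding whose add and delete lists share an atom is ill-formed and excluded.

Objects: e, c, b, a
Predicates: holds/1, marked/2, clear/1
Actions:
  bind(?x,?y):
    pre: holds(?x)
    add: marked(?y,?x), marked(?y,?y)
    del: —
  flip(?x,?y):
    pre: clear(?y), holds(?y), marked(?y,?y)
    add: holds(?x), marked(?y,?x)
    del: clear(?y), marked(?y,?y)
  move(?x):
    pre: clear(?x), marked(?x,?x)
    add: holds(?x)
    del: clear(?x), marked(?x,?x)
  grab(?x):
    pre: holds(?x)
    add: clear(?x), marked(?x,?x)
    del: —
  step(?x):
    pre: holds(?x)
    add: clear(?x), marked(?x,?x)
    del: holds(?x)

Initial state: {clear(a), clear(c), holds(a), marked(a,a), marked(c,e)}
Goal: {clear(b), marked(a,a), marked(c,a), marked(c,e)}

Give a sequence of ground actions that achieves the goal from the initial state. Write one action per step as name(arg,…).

1. bind(a,c)  →  {clear(a), clear(c), holds(a), marked(a,a), marked(c,a), marked(c,c), marked(c,e)}
2. flip(b,a)  →  {clear(c), holds(a), holds(b), marked(a,b), marked(c,a), marked(c,c), marked(c,e)}
3. bind(b,a)  →  {clear(c), holds(a), holds(b), marked(a,a), marked(a,b), marked(c,a), marked(c,c), marked(c,e)}
4. grab(b)  →  {clear(b), clear(c), holds(a), holds(b), marked(a,a), marked(a,b), marked(b,b), marked(c,a), marked(c,c), marked(c,e)}

bind(a,c); flip(b,a); bind(b,a); grab(b)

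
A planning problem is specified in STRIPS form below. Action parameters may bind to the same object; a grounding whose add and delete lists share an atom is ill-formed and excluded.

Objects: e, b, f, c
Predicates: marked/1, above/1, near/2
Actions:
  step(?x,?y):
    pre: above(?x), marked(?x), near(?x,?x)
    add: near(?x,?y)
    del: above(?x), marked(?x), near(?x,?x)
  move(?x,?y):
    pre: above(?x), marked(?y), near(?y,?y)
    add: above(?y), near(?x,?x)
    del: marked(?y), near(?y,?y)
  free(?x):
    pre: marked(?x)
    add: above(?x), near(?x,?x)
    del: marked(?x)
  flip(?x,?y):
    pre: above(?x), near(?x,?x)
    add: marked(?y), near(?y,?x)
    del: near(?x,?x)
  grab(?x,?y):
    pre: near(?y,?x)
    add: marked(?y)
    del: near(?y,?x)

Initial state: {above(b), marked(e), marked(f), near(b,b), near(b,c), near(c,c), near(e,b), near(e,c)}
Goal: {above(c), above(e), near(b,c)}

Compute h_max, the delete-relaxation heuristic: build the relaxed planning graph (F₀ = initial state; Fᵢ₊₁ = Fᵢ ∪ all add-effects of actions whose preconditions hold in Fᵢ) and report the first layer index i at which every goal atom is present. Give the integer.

2

F0 = init (8 atoms)
F1 = F0 ∪ {above(e), above(f), marked(b), marked(c), near(c,b), near(e,e), near(f,b), near(f,f)}  (16 atoms)
F2 = F1 ∪ {above(c), near(b,e), near(b,f), near(c,e), near(c,f), near(e,f), near(f,c), near(f,e)}  (24 atoms)
goal ⊆ F2  ⇒  h_max = 2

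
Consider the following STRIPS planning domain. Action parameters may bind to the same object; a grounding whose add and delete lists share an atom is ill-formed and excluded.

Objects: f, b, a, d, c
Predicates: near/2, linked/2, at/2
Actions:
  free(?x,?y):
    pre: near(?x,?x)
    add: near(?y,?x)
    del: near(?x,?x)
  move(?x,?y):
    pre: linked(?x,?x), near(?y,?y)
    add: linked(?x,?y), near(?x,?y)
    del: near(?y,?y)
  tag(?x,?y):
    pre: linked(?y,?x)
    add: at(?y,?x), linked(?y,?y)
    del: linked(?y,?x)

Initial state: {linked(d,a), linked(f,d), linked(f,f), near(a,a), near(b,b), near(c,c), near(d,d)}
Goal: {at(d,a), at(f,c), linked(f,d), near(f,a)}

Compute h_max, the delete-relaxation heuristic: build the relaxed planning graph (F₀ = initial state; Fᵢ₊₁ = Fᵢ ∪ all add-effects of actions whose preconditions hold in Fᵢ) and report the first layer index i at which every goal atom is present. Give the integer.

2

F0 = init (7 atoms)
F1 = F0 ∪ {at(d,a), at(f,d), linked(d,d), linked(f,a), linked(f,b), linked(f,c), near(a,b), near(a,c), near(a,d), near(b,a), near(b,c), near(b,d), near(c,a), near(c,b), near(c,d), near(d,a), near(d,b), near(d,c), near(f,a), near(f,b), near(f,c), near(f,d)}  (29 atoms)
F2 = F1 ∪ {at(f,a), at(f,b), at(f,c), linked(d,b), linked(d,c)}  (34 atoms)
goal ⊆ F2  ⇒  h_max = 2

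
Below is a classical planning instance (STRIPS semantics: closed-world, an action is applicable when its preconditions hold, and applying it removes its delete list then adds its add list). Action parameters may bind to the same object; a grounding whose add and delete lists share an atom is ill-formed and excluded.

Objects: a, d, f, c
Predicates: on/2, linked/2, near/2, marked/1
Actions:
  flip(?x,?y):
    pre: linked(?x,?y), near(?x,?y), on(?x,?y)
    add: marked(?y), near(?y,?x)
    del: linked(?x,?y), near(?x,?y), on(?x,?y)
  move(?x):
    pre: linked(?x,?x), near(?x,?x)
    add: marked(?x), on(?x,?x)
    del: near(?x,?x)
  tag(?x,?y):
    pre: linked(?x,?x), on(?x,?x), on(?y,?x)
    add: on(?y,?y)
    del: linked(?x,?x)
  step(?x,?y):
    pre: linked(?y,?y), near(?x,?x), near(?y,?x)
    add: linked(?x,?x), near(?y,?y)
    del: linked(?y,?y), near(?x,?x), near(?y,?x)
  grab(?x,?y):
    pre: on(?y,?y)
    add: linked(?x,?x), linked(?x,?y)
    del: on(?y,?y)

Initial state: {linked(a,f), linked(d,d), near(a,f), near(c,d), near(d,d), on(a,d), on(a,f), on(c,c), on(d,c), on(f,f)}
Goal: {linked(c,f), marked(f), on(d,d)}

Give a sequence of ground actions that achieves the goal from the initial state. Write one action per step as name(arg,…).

1. flip(a,f)  →  {linked(d,d), marked(f), near(c,d), near(d,d), near(f,a), on(a,d), on(c,c), on(d,c), on(f,f)}
2. move(d)  →  {linked(d,d), marked(d), marked(f), near(c,d), near(f,a), on(a,d), on(c,c), on(d,c), on(d,d), on(f,f)}
3. grab(c,f)  →  {linked(c,c), linked(c,f), linked(d,d), marked(d), marked(f), near(c,d), near(f,a), on(a,d), on(c,c), on(d,c), on(d,d)}

flip(a,f); move(d); grab(c,f)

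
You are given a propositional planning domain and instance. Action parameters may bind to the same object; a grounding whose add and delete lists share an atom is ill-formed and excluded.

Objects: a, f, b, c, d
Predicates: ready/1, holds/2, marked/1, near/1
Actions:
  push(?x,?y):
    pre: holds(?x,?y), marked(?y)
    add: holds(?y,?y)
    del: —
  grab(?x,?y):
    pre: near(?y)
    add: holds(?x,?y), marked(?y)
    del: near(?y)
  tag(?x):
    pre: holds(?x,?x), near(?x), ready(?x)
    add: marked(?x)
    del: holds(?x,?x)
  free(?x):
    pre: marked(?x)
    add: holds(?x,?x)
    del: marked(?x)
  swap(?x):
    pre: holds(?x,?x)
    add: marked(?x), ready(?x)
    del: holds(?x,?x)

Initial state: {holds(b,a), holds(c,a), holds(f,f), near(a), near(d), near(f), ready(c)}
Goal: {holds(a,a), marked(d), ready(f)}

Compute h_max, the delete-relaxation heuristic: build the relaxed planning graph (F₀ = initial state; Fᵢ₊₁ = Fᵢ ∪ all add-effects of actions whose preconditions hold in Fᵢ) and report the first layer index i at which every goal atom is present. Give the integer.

1

F0 = init (7 atoms)
F1 = F0 ∪ {holds(a,a), holds(a,d), holds(a,f), holds(b,d), holds(b,f), holds(c,d), holds(c,f), holds(d,a), holds(d,d), holds(d,f), holds(f,a), holds(f,d), marked(a), marked(d), marked(f), ready(f)}  (23 atoms)
goal ⊆ F1  ⇒  h_max = 1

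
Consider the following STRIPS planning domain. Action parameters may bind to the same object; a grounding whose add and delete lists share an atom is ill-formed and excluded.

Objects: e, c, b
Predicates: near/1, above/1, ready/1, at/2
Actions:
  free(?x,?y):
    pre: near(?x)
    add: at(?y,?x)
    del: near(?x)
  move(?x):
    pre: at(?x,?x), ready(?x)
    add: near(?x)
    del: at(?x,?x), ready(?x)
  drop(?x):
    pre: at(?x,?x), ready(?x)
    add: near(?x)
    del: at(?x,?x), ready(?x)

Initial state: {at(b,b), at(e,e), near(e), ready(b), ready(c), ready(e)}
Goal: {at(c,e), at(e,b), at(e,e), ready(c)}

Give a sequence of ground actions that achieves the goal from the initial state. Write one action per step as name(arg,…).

free(e,c); move(b); free(b,e)

1. free(e,c)  →  {at(b,b), at(c,e), at(e,e), ready(b), ready(c), ready(e)}
2. move(b)  →  {at(c,e), at(e,e), near(b), ready(c), ready(e)}
3. free(b,e)  →  {at(c,e), at(e,b), at(e,e), ready(c), ready(e)}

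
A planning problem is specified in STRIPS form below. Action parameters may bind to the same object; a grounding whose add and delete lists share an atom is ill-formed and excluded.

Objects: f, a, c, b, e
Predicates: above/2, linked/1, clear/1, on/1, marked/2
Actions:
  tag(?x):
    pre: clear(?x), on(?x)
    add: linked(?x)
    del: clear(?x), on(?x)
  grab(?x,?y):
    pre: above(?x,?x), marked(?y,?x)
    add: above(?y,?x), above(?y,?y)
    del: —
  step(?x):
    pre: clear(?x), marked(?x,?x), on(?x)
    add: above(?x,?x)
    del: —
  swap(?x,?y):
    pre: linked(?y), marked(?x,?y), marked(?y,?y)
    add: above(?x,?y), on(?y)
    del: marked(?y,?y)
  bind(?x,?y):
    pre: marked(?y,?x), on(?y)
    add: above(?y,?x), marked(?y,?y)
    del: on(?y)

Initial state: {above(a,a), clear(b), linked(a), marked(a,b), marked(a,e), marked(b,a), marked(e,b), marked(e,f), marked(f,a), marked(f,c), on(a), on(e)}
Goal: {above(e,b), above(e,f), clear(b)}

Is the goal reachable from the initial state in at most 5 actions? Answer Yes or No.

1. grab(a,f)  →  {above(a,a), above(f,a), above(f,f), clear(b), linked(a), marked(a,b), marked(a,e), marked(b,a), marked(e,b), marked(e,f), marked(f,a), marked(f,c), on(a), on(e)}
2. grab(f,e)  →  {above(a,a), above(e,e), above(e,f), above(f,a), above(f,f), clear(b), linked(a), marked(a,b), marked(a,e), marked(b,a), marked(e,b), marked(e,f), marked(f,a), marked(f,c), on(a), on(e)}
3. bind(b,e)  →  {above(a,a), above(e,b), above(e,e), above(e,f), above(f,a), above(f,f), clear(b), linked(a), marked(a,b), marked(a,e), marked(b,a), marked(e,b), marked(e,e), marked(e,f), marked(f,a), marked(f,c), on(a)}
optimal plan length = 3; 3 ≤ 5

Yes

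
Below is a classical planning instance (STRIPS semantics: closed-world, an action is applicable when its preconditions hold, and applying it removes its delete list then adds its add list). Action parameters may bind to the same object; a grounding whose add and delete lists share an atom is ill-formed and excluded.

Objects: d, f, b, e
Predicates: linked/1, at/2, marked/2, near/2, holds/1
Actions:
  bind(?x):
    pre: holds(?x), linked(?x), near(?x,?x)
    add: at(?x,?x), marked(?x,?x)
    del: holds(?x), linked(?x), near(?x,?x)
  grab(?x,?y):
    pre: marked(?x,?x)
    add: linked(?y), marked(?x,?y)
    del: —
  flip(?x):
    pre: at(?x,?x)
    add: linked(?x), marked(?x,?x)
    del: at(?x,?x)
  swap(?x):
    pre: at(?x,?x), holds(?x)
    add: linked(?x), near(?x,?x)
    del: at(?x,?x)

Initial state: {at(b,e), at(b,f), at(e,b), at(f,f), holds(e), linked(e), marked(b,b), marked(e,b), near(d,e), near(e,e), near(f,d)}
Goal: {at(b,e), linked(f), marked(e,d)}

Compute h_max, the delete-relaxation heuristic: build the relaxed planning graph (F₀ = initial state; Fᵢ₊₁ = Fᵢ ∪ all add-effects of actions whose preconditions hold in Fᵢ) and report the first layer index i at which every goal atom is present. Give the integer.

F0 = init (11 atoms)
F1 = F0 ∪ {at(e,e), linked(b), linked(d), linked(f), marked(b,d), marked(b,e), marked(b,f), marked(e,e), marked(f,f)}  (20 atoms)
F2 = F1 ∪ {marked(e,d), marked(e,f), marked(f,b), marked(f,d), marked(f,e)}  (25 atoms)
goal ⊆ F2  ⇒  h_max = 2

2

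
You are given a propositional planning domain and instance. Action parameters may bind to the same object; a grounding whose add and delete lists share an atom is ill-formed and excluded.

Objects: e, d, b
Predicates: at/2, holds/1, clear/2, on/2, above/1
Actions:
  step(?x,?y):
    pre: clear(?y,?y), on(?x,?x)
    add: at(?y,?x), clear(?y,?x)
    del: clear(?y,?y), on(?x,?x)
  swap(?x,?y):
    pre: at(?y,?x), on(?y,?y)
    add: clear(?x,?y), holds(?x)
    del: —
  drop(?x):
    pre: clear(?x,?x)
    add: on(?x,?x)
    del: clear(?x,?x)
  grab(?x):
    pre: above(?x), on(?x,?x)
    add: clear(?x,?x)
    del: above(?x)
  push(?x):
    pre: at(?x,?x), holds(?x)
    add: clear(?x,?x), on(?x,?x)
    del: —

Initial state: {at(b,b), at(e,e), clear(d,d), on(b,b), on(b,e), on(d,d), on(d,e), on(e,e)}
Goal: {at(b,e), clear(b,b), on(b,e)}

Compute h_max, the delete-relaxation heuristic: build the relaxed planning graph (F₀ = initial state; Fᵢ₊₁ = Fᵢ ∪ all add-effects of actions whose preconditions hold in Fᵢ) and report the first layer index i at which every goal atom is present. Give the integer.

2

F0 = init (8 atoms)
F1 = F0 ∪ {at(d,b), at(d,e), clear(b,b), clear(d,b), clear(d,e), clear(e,e), holds(b), holds(e)}  (16 atoms)
F2 = F1 ∪ {at(b,d), at(b,e), at(e,b), at(e,d), clear(b,d), clear(b,e), clear(e,b), clear(e,d)}  (24 atoms)
goal ⊆ F2  ⇒  h_max = 2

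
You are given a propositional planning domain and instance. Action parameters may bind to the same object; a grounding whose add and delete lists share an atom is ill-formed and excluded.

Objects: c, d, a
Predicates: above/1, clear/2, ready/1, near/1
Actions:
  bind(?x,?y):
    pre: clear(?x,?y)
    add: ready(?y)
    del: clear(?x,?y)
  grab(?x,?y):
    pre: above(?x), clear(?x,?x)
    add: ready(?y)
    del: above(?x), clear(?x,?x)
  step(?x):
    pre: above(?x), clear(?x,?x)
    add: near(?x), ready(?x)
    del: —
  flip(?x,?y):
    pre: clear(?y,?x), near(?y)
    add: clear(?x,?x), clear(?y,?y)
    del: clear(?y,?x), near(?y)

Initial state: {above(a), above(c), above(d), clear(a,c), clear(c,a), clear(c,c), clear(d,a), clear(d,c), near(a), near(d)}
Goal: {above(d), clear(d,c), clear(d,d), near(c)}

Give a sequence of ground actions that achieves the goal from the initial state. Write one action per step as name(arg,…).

1. step(c)  →  {above(a), above(c), above(d), clear(a,c), clear(c,a), clear(c,c), clear(d,a), clear(d,c), near(a), near(c), near(d), ready(c)}
2. flip(a,d)  →  {above(a), above(c), above(d), clear(a,a), clear(a,c), clear(c,a), clear(c,c), clear(d,c), clear(d,d), near(a), near(c), ready(c)}

step(c); flip(a,d)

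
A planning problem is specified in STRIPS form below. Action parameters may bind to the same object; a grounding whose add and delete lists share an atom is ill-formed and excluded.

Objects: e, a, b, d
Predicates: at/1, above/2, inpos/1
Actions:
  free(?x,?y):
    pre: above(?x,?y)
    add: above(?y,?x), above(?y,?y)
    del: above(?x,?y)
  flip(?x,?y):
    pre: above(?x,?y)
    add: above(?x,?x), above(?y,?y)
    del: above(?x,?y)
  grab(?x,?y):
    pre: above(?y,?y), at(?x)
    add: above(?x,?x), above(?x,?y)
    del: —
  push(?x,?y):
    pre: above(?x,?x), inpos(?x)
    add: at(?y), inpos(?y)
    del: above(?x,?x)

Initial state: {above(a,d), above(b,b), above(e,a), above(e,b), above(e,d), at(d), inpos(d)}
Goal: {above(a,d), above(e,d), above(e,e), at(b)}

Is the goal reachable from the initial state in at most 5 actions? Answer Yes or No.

Yes

1. free(e,d)  →  {above(a,d), above(b,b), above(d,d), above(d,e), above(e,a), above(e,b), at(d), inpos(d)}
2. free(d,e)  →  {above(a,d), above(b,b), above(d,d), above(e,a), above(e,b), above(e,d), above(e,e), at(d), inpos(d)}
3. push(d,b)  →  {above(a,d), above(b,b), above(e,a), above(e,b), above(e,d), above(e,e), at(b), at(d), inpos(b), inpos(d)}
optimal plan length = 3; 3 ≤ 5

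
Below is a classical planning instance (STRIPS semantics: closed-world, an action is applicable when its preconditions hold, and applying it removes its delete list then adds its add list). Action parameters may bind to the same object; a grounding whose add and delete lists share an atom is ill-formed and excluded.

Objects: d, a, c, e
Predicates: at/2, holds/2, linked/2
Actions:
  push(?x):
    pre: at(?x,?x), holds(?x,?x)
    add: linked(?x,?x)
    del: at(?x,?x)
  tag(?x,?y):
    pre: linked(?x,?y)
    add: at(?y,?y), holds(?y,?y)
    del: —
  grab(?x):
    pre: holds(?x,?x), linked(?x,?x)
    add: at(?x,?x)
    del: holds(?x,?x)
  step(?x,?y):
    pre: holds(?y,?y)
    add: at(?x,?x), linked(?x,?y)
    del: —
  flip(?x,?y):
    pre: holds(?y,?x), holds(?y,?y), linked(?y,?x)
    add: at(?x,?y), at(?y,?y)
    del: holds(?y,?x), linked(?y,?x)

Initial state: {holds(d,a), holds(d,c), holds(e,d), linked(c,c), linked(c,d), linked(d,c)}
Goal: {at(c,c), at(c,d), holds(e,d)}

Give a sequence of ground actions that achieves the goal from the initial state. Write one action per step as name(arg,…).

tag(d,c); tag(c,d); flip(c,d)

1. tag(d,c)  →  {at(c,c), holds(c,c), holds(d,a), holds(d,c), holds(e,d), linked(c,c), linked(c,d), linked(d,c)}
2. tag(c,d)  →  {at(c,c), at(d,d), holds(c,c), holds(d,a), holds(d,c), holds(d,d), holds(e,d), linked(c,c), linked(c,d), linked(d,c)}
3. flip(c,d)  →  {at(c,c), at(c,d), at(d,d), holds(c,c), holds(d,a), holds(d,d), holds(e,d), linked(c,c), linked(c,d)}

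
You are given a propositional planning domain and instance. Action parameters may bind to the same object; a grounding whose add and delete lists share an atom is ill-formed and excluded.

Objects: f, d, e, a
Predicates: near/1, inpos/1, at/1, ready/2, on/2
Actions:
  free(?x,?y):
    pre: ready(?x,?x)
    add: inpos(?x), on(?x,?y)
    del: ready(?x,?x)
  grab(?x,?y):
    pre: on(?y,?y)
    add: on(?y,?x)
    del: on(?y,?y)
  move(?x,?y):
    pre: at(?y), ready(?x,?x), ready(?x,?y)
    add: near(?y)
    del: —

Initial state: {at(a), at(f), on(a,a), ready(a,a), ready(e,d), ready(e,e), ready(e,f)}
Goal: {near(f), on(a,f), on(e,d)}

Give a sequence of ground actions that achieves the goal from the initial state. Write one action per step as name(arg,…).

1. free(a,f)  →  {at(a), at(f), inpos(a), on(a,a), on(a,f), ready(e,d), ready(e,e), ready(e,f)}
2. move(e,f)  →  {at(a), at(f), inpos(a), near(f), on(a,a), on(a,f), ready(e,d), ready(e,e), ready(e,f)}
3. free(e,d)  →  {at(a), at(f), inpos(a), inpos(e), near(f), on(a,a), on(a,f), on(e,d), ready(e,d), ready(e,f)}

free(a,f); move(e,f); free(e,d)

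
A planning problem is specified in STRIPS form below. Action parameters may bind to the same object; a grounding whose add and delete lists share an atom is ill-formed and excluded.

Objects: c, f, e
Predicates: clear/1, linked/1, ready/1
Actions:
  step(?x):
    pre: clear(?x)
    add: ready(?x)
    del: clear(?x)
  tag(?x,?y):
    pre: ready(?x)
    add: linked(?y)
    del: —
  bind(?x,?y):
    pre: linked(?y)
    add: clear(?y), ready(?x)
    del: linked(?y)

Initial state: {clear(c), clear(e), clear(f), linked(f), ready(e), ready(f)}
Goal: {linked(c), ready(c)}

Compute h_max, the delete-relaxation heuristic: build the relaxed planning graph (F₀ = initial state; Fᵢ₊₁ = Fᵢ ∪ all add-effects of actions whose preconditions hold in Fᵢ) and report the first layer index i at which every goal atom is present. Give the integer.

F0 = init (6 atoms)
F1 = F0 ∪ {linked(c), linked(e), ready(c)}  (9 atoms)
goal ⊆ F1  ⇒  h_max = 1

1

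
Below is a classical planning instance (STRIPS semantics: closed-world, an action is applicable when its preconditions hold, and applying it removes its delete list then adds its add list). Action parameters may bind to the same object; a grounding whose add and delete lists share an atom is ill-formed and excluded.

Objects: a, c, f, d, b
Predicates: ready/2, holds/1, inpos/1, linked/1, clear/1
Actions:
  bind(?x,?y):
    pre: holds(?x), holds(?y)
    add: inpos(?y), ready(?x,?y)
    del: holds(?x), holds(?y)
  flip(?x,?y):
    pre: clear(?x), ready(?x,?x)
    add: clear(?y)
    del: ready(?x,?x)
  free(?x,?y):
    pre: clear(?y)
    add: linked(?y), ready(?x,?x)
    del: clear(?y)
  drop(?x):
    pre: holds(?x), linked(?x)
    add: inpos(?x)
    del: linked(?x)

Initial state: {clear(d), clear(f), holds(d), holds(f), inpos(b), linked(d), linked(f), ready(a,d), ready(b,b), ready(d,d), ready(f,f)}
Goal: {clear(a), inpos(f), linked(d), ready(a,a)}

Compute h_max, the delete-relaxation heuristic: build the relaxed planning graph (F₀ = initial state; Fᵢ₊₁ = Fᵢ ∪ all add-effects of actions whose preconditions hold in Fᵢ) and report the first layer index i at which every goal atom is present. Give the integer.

1

F0 = init (11 atoms)
F1 = F0 ∪ {clear(a), clear(b), clear(c), inpos(d), inpos(f), ready(a,a), ready(c,c), ready(d,f), ready(f,d)}  (20 atoms)
goal ⊆ F1  ⇒  h_max = 1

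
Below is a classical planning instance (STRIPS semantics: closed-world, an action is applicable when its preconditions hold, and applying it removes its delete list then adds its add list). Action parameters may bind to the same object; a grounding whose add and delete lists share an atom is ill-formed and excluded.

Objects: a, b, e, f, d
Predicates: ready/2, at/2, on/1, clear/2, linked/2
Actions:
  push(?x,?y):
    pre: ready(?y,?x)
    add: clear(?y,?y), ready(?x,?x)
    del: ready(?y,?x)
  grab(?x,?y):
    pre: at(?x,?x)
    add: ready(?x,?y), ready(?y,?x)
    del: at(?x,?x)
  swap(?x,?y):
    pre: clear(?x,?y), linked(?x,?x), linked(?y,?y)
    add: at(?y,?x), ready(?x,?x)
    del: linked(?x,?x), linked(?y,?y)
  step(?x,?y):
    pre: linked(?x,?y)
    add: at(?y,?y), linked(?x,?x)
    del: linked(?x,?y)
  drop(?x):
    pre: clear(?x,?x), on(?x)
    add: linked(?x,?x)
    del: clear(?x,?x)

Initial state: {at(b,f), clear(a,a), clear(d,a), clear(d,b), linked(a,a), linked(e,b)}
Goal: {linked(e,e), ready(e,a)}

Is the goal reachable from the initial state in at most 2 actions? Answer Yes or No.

1. swap(a,a)  →  {at(a,a), at(b,f), clear(a,a), clear(d,a), clear(d,b), linked(e,b), ready(a,a)}
2. grab(a,e)  →  {at(b,f), clear(a,a), clear(d,a), clear(d,b), linked(e,b), ready(a,a), ready(a,e), ready(e,a)}
3. step(e,b)  →  {at(b,b), at(b,f), clear(a,a), clear(d,a), clear(d,b), linked(e,e), ready(a,a), ready(a,e), ready(e,a)}
optimal plan length = 3; 3 > 2

No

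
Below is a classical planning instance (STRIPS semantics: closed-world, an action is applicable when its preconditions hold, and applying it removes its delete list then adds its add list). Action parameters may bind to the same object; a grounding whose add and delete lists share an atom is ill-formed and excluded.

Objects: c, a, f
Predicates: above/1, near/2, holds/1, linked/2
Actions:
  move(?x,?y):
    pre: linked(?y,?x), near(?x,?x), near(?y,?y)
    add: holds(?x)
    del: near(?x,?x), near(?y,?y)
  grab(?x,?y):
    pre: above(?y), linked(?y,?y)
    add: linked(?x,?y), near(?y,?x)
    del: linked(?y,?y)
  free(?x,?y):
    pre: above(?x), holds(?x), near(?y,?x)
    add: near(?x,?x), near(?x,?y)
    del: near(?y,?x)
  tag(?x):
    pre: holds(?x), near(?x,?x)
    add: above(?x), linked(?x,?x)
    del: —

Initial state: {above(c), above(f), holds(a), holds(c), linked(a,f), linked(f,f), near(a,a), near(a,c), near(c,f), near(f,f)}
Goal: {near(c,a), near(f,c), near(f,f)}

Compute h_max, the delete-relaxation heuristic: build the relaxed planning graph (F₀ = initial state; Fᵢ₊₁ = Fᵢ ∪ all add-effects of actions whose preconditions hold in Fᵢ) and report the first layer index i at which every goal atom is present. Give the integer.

F0 = init (10 atoms)
F1 = F0 ∪ {above(a), holds(f), linked(a,a), linked(c,f), near(c,a), near(c,c), near(f,a), near(f,c)}  (18 atoms)
goal ⊆ F1  ⇒  h_max = 1

1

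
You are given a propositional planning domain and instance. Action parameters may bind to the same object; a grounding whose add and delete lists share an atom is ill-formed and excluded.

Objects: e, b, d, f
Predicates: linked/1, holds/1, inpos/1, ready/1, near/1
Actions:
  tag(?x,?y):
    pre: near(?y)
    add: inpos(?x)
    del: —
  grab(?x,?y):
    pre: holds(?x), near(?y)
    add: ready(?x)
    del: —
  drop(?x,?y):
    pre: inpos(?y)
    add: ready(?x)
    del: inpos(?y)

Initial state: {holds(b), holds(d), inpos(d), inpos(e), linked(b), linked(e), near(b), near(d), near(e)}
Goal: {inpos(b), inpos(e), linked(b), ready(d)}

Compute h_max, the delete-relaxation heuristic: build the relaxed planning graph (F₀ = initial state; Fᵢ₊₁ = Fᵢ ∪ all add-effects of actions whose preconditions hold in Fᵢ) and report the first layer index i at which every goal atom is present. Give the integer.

1

F0 = init (9 atoms)
F1 = F0 ∪ {inpos(b), inpos(f), ready(b), ready(d), ready(e), ready(f)}  (15 atoms)
goal ⊆ F1  ⇒  h_max = 1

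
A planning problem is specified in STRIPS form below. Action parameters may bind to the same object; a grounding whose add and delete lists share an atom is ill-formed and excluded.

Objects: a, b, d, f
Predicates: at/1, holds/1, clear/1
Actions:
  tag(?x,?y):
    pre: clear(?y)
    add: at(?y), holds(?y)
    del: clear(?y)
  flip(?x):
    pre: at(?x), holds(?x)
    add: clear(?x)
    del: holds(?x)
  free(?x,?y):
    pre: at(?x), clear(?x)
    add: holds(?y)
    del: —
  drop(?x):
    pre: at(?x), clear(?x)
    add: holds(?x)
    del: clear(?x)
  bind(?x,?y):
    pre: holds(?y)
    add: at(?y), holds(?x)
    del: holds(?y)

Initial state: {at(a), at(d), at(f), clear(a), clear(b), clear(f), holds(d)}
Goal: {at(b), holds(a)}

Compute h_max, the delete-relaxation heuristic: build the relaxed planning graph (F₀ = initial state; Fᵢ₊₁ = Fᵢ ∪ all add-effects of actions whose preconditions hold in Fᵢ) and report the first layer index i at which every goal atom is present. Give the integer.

F0 = init (7 atoms)
F1 = F0 ∪ {at(b), clear(d), holds(a), holds(b), holds(f)}  (12 atoms)
goal ⊆ F1  ⇒  h_max = 1

1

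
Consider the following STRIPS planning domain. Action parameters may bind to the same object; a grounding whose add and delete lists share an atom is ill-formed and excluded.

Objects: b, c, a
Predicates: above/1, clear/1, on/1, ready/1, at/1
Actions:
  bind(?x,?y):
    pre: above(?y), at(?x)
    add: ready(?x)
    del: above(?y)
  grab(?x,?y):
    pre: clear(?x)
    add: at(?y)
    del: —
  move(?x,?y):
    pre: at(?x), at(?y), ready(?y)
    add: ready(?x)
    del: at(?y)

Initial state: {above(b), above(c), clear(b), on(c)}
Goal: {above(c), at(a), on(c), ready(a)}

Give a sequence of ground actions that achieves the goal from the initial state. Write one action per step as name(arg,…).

grab(b,a); bind(a,b)

1. grab(b,a)  →  {above(b), above(c), at(a), clear(b), on(c)}
2. bind(a,b)  →  {above(c), at(a), clear(b), on(c), ready(a)}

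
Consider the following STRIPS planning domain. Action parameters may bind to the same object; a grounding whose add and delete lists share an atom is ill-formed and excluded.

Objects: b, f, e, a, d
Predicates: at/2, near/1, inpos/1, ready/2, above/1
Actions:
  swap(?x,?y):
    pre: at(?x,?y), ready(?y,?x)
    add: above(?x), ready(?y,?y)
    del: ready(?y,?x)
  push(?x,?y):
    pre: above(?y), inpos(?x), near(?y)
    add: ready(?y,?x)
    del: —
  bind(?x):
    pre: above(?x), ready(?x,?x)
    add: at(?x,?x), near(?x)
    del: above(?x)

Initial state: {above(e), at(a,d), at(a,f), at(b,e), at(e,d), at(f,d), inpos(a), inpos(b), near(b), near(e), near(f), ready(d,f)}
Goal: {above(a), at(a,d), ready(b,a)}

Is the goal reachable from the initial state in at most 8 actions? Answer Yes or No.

1. swap(f,d)  →  {above(e), above(f), at(a,d), at(a,f), at(b,e), at(e,d), at(f,d), inpos(a), inpos(b), near(b), near(e), near(f), ready(d,d)}
2. push(b,e)  →  {above(e), above(f), at(a,d), at(a,f), at(b,e), at(e,d), at(f,d), inpos(a), inpos(b), near(b), near(e), near(f), ready(d,d), ready(e,b)}
3. swap(b,e)  →  {above(b), above(e), above(f), at(a,d), at(a,f), at(b,e), at(e,d), at(f,d), inpos(a), inpos(b), near(b), near(e), near(f), ready(d,d), ready(e,e)}
4. push(a,b)  →  {above(b), above(e), above(f), at(a,d), at(a,f), at(b,e), at(e,d), at(f,d), inpos(a), inpos(b), near(b), near(e), near(f), ready(b,a), ready(d,d), ready(e,e)}
5. push(a,f)  →  {above(b), above(e), above(f), at(a,d), at(a,f), at(b,e), at(e,d), at(f,d), inpos(a), inpos(b), near(b), near(e), near(f), ready(b,a), ready(d,d), ready(e,e), ready(f,a)}
6. swap(a,f)  →  {above(a), above(b), above(e), above(f), at(a,d), at(a,f), at(b,e), at(e,d), at(f,d), inpos(a), inpos(b), near(b), near(e), near(f), ready(b,a), ready(d,d), ready(e,e), ready(f,f)}
optimal plan length = 6; 6 ≤ 8

Yes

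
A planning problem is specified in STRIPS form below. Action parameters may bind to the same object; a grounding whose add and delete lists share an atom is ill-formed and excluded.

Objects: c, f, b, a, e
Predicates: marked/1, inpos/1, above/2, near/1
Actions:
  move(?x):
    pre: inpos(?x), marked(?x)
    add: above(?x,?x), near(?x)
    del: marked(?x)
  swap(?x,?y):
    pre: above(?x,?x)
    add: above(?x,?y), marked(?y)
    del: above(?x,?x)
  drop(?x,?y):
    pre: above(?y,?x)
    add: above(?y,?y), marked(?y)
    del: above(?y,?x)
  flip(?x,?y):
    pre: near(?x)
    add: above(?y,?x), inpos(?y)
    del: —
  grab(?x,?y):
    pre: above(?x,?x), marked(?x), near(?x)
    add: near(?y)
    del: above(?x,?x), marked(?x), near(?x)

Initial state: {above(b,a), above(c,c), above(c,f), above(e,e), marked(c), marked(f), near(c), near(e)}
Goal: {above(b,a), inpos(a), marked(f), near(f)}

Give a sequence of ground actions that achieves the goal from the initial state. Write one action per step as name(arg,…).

1. flip(c,a)  →  {above(a,c), above(b,a), above(c,c), above(c,f), above(e,e), inpos(a), marked(c), marked(f), near(c), near(e)}
2. grab(c,f)  →  {above(a,c), above(b,a), above(c,f), above(e,e), inpos(a), marked(f), near(e), near(f)}

flip(c,a); grab(c,f)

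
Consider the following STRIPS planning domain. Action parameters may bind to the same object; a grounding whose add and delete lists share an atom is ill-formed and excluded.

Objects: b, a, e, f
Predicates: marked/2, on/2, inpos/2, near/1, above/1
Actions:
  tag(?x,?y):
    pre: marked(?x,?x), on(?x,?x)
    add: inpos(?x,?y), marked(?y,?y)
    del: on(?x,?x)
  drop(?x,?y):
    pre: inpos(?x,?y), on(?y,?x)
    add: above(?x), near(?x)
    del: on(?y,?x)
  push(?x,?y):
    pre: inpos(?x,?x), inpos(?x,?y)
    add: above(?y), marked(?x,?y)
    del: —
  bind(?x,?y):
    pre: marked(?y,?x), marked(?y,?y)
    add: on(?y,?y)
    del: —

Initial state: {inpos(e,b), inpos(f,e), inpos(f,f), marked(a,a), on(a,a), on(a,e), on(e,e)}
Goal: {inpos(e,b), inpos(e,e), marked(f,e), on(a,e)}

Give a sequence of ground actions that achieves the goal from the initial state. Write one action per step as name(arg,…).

tag(a,e); tag(e,e); push(f,e)

1. tag(a,e)  →  {inpos(a,e), inpos(e,b), inpos(f,e), inpos(f,f), marked(a,a), marked(e,e), on(a,e), on(e,e)}
2. tag(e,e)  →  {inpos(a,e), inpos(e,b), inpos(e,e), inpos(f,e), inpos(f,f), marked(a,a), marked(e,e), on(a,e)}
3. push(f,e)  →  {above(e), inpos(a,e), inpos(e,b), inpos(e,e), inpos(f,e), inpos(f,f), marked(a,a), marked(e,e), marked(f,e), on(a,e)}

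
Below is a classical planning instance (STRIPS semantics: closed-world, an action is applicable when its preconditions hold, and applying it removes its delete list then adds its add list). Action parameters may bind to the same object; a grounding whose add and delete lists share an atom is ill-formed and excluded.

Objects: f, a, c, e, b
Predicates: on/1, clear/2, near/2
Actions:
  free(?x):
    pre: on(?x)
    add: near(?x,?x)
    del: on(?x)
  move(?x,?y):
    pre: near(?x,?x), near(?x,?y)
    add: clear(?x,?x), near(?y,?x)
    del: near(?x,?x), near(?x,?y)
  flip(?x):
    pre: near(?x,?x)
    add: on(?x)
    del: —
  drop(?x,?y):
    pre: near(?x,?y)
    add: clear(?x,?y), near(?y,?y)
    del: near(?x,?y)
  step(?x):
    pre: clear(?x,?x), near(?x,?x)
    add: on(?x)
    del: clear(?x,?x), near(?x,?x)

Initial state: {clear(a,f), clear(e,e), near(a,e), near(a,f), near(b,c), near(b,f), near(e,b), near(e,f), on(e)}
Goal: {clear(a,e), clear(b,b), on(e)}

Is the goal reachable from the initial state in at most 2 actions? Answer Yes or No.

1. drop(a,e)  →  {clear(a,e), clear(a,f), clear(e,e), near(a,f), near(b,c), near(b,f), near(e,b), near(e,e), near(e,f), on(e)}
2. drop(e,b)  →  {clear(a,e), clear(a,f), clear(e,b), clear(e,e), near(a,f), near(b,b), near(b,c), near(b,f), near(e,e), near(e,f), on(e)}
3. move(b,f)  →  {clear(a,e), clear(a,f), clear(b,b), clear(e,b), clear(e,e), near(a,f), near(b,c), near(e,e), near(e,f), near(f,b), on(e)}
optimal plan length = 3; 3 > 2

No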